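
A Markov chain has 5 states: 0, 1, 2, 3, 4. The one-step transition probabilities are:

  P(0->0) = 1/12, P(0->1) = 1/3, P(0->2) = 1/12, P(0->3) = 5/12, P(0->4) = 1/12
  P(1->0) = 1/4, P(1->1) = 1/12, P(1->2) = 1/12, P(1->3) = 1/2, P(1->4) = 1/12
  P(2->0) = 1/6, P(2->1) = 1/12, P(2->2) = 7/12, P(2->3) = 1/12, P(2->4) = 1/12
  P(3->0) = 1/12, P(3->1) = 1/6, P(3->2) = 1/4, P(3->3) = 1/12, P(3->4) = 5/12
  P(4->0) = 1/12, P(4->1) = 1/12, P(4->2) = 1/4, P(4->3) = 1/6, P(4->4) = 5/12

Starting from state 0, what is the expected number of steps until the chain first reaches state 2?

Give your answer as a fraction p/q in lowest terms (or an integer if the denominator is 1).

Answer: 6384/1103

Derivation:
Let h_i = expected steps to first reach 2 from state i.
Boundary: h_2 = 0.
First-step equations for the other states:
  h_0 = 1 + 1/12*h_0 + 1/3*h_1 + 1/12*h_2 + 5/12*h_3 + 1/12*h_4
  h_1 = 1 + 1/4*h_0 + 1/12*h_1 + 1/12*h_2 + 1/2*h_3 + 1/12*h_4
  h_3 = 1 + 1/12*h_0 + 1/6*h_1 + 1/4*h_2 + 1/12*h_3 + 5/12*h_4
  h_4 = 1 + 1/12*h_0 + 1/12*h_1 + 1/4*h_2 + 1/6*h_3 + 5/12*h_4

Substituting h_2 = 0 and rearranging gives the linear system (I - Q) h = 1:
  [11/12, -1/3, -5/12, -1/12] . (h_0, h_1, h_3, h_4) = 1
  [-1/4, 11/12, -1/2, -1/12] . (h_0, h_1, h_3, h_4) = 1
  [-1/12, -1/6, 11/12, -5/12] . (h_0, h_1, h_3, h_4) = 1
  [-1/12, -1/12, -1/6, 7/12] . (h_0, h_1, h_3, h_4) = 1

Solving yields:
  h_0 = 6384/1103
  h_1 = 6312/1103
  h_3 = 5304/1103
  h_4 = 5220/1103

Starting state is 0, so the expected hitting time is h_0 = 6384/1103.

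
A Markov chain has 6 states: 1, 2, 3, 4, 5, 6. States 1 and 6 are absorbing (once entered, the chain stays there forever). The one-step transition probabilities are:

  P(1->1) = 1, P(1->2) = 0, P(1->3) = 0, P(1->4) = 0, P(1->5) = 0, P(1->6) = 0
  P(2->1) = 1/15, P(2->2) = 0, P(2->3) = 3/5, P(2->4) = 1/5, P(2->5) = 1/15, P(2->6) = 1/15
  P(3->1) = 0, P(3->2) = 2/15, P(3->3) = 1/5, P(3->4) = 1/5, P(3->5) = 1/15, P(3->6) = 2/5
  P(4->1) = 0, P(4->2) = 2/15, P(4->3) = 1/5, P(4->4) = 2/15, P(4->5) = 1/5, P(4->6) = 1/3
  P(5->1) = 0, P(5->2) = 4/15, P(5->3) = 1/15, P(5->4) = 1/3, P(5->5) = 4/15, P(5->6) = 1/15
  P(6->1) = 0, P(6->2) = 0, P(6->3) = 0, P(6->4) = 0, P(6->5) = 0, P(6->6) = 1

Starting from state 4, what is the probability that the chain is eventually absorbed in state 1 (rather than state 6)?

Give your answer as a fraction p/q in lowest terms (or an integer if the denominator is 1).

Let a_i = P(absorbed in 1 | start in state i).
Boundary conditions: a_1 = 1, a_6 = 0.
For each transient state i, a_i = sum_j P(i->j) * a_j:
  a_2 = 1/15*a_1 + 0*a_2 + 3/5*a_3 + 1/5*a_4 + 1/15*a_5 + 1/15*a_6
  a_3 = 0*a_1 + 2/15*a_2 + 1/5*a_3 + 1/5*a_4 + 1/15*a_5 + 2/5*a_6
  a_4 = 0*a_1 + 2/15*a_2 + 1/5*a_3 + 2/15*a_4 + 1/5*a_5 + 1/3*a_6
  a_5 = 0*a_1 + 4/15*a_2 + 1/15*a_3 + 1/3*a_4 + 4/15*a_5 + 1/15*a_6

Substituting a_1 = 1 and a_6 = 0, rearrange to (I - Q) a = r where r[i] = P(i -> 1):
  [1, -3/5, -1/5, -1/15] . (a_2, a_3, a_4, a_5) = 1/15
  [-2/15, 4/5, -1/5, -1/15] . (a_2, a_3, a_4, a_5) = 0
  [-2/15, -1/5, 13/15, -1/5] . (a_2, a_3, a_4, a_5) = 0
  [-4/15, -1/15, -1/3, 11/15] . (a_2, a_3, a_4, a_5) = 0

Solving yields:
  a_2 = 10/107
  a_3 = 3/107
  a_4 = 7/214
  a_5 = 11/214

Starting state is 4, so the absorption probability is a_4 = 7/214.

Answer: 7/214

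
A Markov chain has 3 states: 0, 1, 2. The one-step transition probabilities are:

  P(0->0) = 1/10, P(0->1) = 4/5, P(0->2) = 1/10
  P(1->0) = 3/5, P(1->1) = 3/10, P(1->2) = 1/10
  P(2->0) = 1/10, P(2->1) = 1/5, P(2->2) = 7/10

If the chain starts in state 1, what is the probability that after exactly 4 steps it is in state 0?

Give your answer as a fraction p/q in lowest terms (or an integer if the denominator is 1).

Computing P^4 by repeated multiplication:
P^1 =
  0: [1/10, 4/5, 1/10]
  1: [3/5, 3/10, 1/10]
  2: [1/10, 1/5, 7/10]
P^2 =
  0: [1/2, 17/50, 4/25]
  1: [1/4, 59/100, 4/25]
  2: [1/5, 7/25, 13/25]
P^3 =
  0: [27/100, 267/500, 49/250]
  1: [79/200, 409/1000, 49/250]
  2: [6/25, 87/250, 103/250]
P^4 =
  0: [367/1000, 2077/5000, 136/625]
  1: [609/2000, 4779/10000, 136/625]
  2: [137/500, 947/2500, 217/625]

(P^4)[1 -> 0] = 609/2000

Answer: 609/2000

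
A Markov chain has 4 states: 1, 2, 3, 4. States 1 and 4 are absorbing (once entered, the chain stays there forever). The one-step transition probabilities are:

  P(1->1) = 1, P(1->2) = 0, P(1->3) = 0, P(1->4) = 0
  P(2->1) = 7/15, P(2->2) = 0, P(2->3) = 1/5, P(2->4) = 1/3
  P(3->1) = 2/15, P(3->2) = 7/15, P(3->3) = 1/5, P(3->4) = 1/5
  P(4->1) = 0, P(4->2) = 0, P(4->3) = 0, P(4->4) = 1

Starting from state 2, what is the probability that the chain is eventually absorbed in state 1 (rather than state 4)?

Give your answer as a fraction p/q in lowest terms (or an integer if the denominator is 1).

Let a_i = P(absorbed in 1 | start in state i).
Boundary conditions: a_1 = 1, a_4 = 0.
For each transient state i, a_i = sum_j P(i->j) * a_j:
  a_2 = 7/15*a_1 + 0*a_2 + 1/5*a_3 + 1/3*a_4
  a_3 = 2/15*a_1 + 7/15*a_2 + 1/5*a_3 + 1/5*a_4

Substituting a_1 = 1 and a_4 = 0, rearrange to (I - Q) a = r where r[i] = P(i -> 1):
  [1, -1/5] . (a_2, a_3) = 7/15
  [-7/15, 4/5] . (a_2, a_3) = 2/15

Solving yields:
  a_2 = 30/53
  a_3 = 79/159

Starting state is 2, so the absorption probability is a_2 = 30/53.

Answer: 30/53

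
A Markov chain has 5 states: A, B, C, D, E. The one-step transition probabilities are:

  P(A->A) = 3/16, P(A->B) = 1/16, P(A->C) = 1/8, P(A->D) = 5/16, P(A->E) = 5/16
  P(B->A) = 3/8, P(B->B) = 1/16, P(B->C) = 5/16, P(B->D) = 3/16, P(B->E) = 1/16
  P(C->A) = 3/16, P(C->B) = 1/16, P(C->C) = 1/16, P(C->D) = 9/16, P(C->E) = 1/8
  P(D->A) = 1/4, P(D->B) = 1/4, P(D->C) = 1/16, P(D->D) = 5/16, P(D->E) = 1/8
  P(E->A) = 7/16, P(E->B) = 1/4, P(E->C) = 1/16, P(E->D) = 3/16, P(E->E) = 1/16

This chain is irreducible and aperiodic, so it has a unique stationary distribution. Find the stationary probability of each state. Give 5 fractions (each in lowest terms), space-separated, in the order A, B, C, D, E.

The stationary distribution satisfies pi = pi * P, i.e.:
  pi_A = 3/16*pi_A + 3/8*pi_B + 3/16*pi_C + 1/4*pi_D + 7/16*pi_E
  pi_B = 1/16*pi_A + 1/16*pi_B + 1/16*pi_C + 1/4*pi_D + 1/4*pi_E
  pi_C = 1/8*pi_A + 5/16*pi_B + 1/16*pi_C + 1/16*pi_D + 1/16*pi_E
  pi_D = 5/16*pi_A + 3/16*pi_B + 9/16*pi_C + 5/16*pi_D + 3/16*pi_E
  pi_E = 5/16*pi_A + 1/16*pi_B + 1/8*pi_C + 1/8*pi_D + 1/16*pi_E
with normalization: pi_A + pi_B + pi_C + pi_D + pi_E = 1.

Using the first 4 balance equations plus normalization, the linear system A*pi = b is:
  [-13/16, 3/8, 3/16, 1/4, 7/16] . pi = 0
  [1/16, -15/16, 1/16, 1/4, 1/4] . pi = 0
  [1/8, 5/16, -15/16, 1/16, 1/16] . pi = 0
  [5/16, 3/16, 9/16, -11/16, 3/16] . pi = 0
  [1, 1, 1, 1, 1] . pi = 1

Solving yields:
  pi_A = 1234/4509
  pi_B = 895/6012
  pi_C = 2107/18036
  pi_D = 5473/18036
  pi_E = 105/668

Verification (pi * P):
  1234/4509*3/16 + 895/6012*3/8 + 2107/18036*3/16 + 5473/18036*1/4 + 105/668*7/16 = 1234/4509 = pi_A  (ok)
  1234/4509*1/16 + 895/6012*1/16 + 2107/18036*1/16 + 5473/18036*1/4 + 105/668*1/4 = 895/6012 = pi_B  (ok)
  1234/4509*1/8 + 895/6012*5/16 + 2107/18036*1/16 + 5473/18036*1/16 + 105/668*1/16 = 2107/18036 = pi_C  (ok)
  1234/4509*5/16 + 895/6012*3/16 + 2107/18036*9/16 + 5473/18036*5/16 + 105/668*3/16 = 5473/18036 = pi_D  (ok)
  1234/4509*5/16 + 895/6012*1/16 + 2107/18036*1/8 + 5473/18036*1/8 + 105/668*1/16 = 105/668 = pi_E  (ok)

Answer: 1234/4509 895/6012 2107/18036 5473/18036 105/668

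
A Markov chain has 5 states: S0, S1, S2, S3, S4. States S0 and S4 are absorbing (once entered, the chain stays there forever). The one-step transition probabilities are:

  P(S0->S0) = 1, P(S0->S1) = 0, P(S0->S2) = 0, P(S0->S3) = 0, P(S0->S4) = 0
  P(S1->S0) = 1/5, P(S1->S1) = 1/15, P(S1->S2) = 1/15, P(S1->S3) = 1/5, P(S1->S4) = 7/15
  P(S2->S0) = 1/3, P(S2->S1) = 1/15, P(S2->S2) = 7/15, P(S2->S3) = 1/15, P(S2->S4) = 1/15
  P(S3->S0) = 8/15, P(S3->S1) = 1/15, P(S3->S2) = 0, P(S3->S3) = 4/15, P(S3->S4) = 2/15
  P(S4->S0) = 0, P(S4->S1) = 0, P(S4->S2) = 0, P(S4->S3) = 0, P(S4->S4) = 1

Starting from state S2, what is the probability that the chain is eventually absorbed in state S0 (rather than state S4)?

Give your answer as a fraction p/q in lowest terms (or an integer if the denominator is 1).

Let a_i = P(absorbed in S0 | start in state i).
Boundary conditions: a_S0 = 1, a_S4 = 0.
For each transient state i, a_i = sum_j P(i->j) * a_j:
  a_S1 = 1/5*a_S0 + 1/15*a_S1 + 1/15*a_S2 + 1/5*a_S3 + 7/15*a_S4
  a_S2 = 1/3*a_S0 + 1/15*a_S1 + 7/15*a_S2 + 1/15*a_S3 + 1/15*a_S4
  a_S3 = 8/15*a_S0 + 1/15*a_S1 + 0*a_S2 + 4/15*a_S3 + 2/15*a_S4

Substituting a_S0 = 1 and a_S4 = 0, rearrange to (I - Q) a = r where r[i] = P(i -> S0):
  [14/15, -1/15, -1/5] . (a_S1, a_S2, a_S3) = 1/5
  [-1/15, 8/15, -1/15] . (a_S1, a_S2, a_S3) = 1/3
  [-1/15, 0, 11/15] . (a_S1, a_S2, a_S3) = 8/15

Solving yields:
  a_S1 = 519/1196
  a_S2 = 927/1196
  a_S3 = 917/1196

Starting state is S2, so the absorption probability is a_S2 = 927/1196.

Answer: 927/1196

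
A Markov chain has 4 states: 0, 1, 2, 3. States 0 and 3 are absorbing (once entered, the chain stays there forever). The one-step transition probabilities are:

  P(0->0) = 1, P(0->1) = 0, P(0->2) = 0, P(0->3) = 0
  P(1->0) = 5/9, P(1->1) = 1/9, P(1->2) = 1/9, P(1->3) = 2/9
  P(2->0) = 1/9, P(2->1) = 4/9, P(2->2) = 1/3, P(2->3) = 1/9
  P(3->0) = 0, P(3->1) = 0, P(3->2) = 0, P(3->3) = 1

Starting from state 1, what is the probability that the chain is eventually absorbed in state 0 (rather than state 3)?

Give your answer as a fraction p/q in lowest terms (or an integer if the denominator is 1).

Answer: 31/44

Derivation:
Let a_i = P(absorbed in 0 | start in state i).
Boundary conditions: a_0 = 1, a_3 = 0.
For each transient state i, a_i = sum_j P(i->j) * a_j:
  a_1 = 5/9*a_0 + 1/9*a_1 + 1/9*a_2 + 2/9*a_3
  a_2 = 1/9*a_0 + 4/9*a_1 + 1/3*a_2 + 1/9*a_3

Substituting a_0 = 1 and a_3 = 0, rearrange to (I - Q) a = r where r[i] = P(i -> 0):
  [8/9, -1/9] . (a_1, a_2) = 5/9
  [-4/9, 2/3] . (a_1, a_2) = 1/9

Solving yields:
  a_1 = 31/44
  a_2 = 7/11

Starting state is 1, so the absorption probability is a_1 = 31/44.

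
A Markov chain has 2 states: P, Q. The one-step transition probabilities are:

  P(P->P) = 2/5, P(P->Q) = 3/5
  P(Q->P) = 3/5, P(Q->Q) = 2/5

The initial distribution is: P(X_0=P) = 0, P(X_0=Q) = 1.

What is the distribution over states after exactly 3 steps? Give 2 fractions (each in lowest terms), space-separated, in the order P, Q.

Answer: 63/125 62/125

Derivation:
Propagating the distribution step by step (d_{t+1} = d_t * P):
d_0 = (P=0, Q=1)
  d_1[P] = 0*2/5 + 1*3/5 = 3/5
  d_1[Q] = 0*3/5 + 1*2/5 = 2/5
d_1 = (P=3/5, Q=2/5)
  d_2[P] = 3/5*2/5 + 2/5*3/5 = 12/25
  d_2[Q] = 3/5*3/5 + 2/5*2/5 = 13/25
d_2 = (P=12/25, Q=13/25)
  d_3[P] = 12/25*2/5 + 13/25*3/5 = 63/125
  d_3[Q] = 12/25*3/5 + 13/25*2/5 = 62/125
d_3 = (P=63/125, Q=62/125)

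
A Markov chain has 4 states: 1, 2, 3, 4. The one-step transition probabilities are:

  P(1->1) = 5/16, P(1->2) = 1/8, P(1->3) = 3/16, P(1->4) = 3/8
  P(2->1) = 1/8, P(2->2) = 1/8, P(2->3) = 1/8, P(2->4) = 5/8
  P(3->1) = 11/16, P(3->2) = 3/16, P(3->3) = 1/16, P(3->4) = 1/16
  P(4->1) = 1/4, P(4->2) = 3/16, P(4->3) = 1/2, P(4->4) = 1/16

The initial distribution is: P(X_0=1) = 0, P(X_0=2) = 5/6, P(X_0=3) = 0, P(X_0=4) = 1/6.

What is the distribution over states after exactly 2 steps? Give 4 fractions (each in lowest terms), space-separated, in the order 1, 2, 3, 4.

Answer: 83/256 87/512 247/768 283/1536

Derivation:
Propagating the distribution step by step (d_{t+1} = d_t * P):
d_0 = (1=0, 2=5/6, 3=0, 4=1/6)
  d_1[1] = 0*5/16 + 5/6*1/8 + 0*11/16 + 1/6*1/4 = 7/48
  d_1[2] = 0*1/8 + 5/6*1/8 + 0*3/16 + 1/6*3/16 = 13/96
  d_1[3] = 0*3/16 + 5/6*1/8 + 0*1/16 + 1/6*1/2 = 3/16
  d_1[4] = 0*3/8 + 5/6*5/8 + 0*1/16 + 1/6*1/16 = 17/32
d_1 = (1=7/48, 2=13/96, 3=3/16, 4=17/32)
  d_2[1] = 7/48*5/16 + 13/96*1/8 + 3/16*11/16 + 17/32*1/4 = 83/256
  d_2[2] = 7/48*1/8 + 13/96*1/8 + 3/16*3/16 + 17/32*3/16 = 87/512
  d_2[3] = 7/48*3/16 + 13/96*1/8 + 3/16*1/16 + 17/32*1/2 = 247/768
  d_2[4] = 7/48*3/8 + 13/96*5/8 + 3/16*1/16 + 17/32*1/16 = 283/1536
d_2 = (1=83/256, 2=87/512, 3=247/768, 4=283/1536)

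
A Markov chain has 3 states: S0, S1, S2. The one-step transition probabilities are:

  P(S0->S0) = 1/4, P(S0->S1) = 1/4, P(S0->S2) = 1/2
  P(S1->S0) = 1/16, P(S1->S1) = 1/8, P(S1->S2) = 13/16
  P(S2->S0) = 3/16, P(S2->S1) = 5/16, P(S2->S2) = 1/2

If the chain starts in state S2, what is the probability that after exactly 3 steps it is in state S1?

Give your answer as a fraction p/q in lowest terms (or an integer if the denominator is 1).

Computing P^3 by repeated multiplication:
P^1 =
  S0: [1/4, 1/4, 1/2]
  S1: [1/16, 1/8, 13/16]
  S2: [3/16, 5/16, 1/2]
P^2 =
  S0: [11/64, 1/4, 37/64]
  S1: [45/256, 73/256, 69/128]
  S2: [41/256, 31/128, 153/256]
P^3 =
  S0: [171/1024, 261/1024, 37/64]
  S1: [667/4096, 127/512, 2413/4096]
  S2: [685/4096, 1053/4096, 1179/2048]

(P^3)[S2 -> S1] = 1053/4096

Answer: 1053/4096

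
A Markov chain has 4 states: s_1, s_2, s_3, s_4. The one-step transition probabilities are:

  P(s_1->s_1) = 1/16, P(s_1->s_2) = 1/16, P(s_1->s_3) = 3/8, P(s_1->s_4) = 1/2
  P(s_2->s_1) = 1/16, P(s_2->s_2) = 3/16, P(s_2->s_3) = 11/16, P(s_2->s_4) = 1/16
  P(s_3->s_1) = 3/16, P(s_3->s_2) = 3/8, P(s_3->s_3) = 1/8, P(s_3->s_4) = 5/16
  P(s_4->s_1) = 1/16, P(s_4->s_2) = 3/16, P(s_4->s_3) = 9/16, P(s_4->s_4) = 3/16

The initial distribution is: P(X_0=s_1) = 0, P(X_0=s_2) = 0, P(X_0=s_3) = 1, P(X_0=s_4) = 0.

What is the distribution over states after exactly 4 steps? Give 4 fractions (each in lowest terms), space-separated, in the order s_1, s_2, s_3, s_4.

Answer: 3457/32768 15471/65536 27689/65536 7731/32768

Derivation:
Propagating the distribution step by step (d_{t+1} = d_t * P):
d_0 = (s_1=0, s_2=0, s_3=1, s_4=0)
  d_1[s_1] = 0*1/16 + 0*1/16 + 1*3/16 + 0*1/16 = 3/16
  d_1[s_2] = 0*1/16 + 0*3/16 + 1*3/8 + 0*3/16 = 3/8
  d_1[s_3] = 0*3/8 + 0*11/16 + 1*1/8 + 0*9/16 = 1/8
  d_1[s_4] = 0*1/2 + 0*1/16 + 1*5/16 + 0*3/16 = 5/16
d_1 = (s_1=3/16, s_2=3/8, s_3=1/8, s_4=5/16)
  d_2[s_1] = 3/16*1/16 + 3/8*1/16 + 1/8*3/16 + 5/16*1/16 = 5/64
  d_2[s_2] = 3/16*1/16 + 3/8*3/16 + 1/8*3/8 + 5/16*3/16 = 3/16
  d_2[s_3] = 3/16*3/8 + 3/8*11/16 + 1/8*1/8 + 5/16*9/16 = 133/256
  d_2[s_4] = 3/16*1/2 + 3/8*1/16 + 1/8*5/16 + 5/16*3/16 = 55/256
d_2 = (s_1=5/64, s_2=3/16, s_3=133/256, s_4=55/256)
  d_3[s_1] = 5/64*1/16 + 3/16*1/16 + 133/256*3/16 + 55/256*1/16 = 261/2048
  d_3[s_2] = 5/64*1/16 + 3/16*3/16 + 133/256*3/8 + 55/256*3/16 = 1127/4096
  d_3[s_3] = 5/64*3/8 + 3/16*11/16 + 133/256*1/8 + 55/256*9/16 = 1409/4096
  d_3[s_4] = 5/64*1/2 + 3/16*1/16 + 133/256*5/16 + 55/256*3/16 = 519/2048
d_3 = (s_1=261/2048, s_2=1127/4096, s_3=1409/4096, s_4=519/2048)
  d_4[s_1] = 261/2048*1/16 + 1127/4096*1/16 + 1409/4096*3/16 + 519/2048*1/16 = 3457/32768
  d_4[s_2] = 261/2048*1/16 + 1127/4096*3/16 + 1409/4096*3/8 + 519/2048*3/16 = 15471/65536
  d_4[s_3] = 261/2048*3/8 + 1127/4096*11/16 + 1409/4096*1/8 + 519/2048*9/16 = 27689/65536
  d_4[s_4] = 261/2048*1/2 + 1127/4096*1/16 + 1409/4096*5/16 + 519/2048*3/16 = 7731/32768
d_4 = (s_1=3457/32768, s_2=15471/65536, s_3=27689/65536, s_4=7731/32768)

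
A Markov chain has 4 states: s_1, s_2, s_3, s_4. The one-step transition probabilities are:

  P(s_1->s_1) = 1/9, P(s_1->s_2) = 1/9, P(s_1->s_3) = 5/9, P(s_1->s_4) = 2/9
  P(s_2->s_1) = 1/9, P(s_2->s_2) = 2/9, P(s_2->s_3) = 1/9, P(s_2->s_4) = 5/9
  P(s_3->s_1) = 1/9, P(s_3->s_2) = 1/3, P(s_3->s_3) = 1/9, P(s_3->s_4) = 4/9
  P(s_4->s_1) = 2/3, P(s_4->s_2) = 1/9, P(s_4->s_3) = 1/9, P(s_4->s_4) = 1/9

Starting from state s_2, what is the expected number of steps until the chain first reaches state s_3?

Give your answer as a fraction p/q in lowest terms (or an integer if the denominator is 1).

Let h_i = expected steps to first reach s_3 from state i.
Boundary: h_s_3 = 0.
First-step equations for the other states:
  h_s_1 = 1 + 1/9*h_s_1 + 1/9*h_s_2 + 5/9*h_s_3 + 2/9*h_s_4
  h_s_2 = 1 + 1/9*h_s_1 + 2/9*h_s_2 + 1/9*h_s_3 + 5/9*h_s_4
  h_s_4 = 1 + 2/3*h_s_1 + 1/9*h_s_2 + 1/9*h_s_3 + 1/9*h_s_4

Substituting h_s_3 = 0 and rearranging gives the linear system (I - Q) h = 1:
  [8/9, -1/9, -2/9] . (h_s_1, h_s_2, h_s_4) = 1
  [-1/9, 7/9, -5/9] . (h_s_1, h_s_2, h_s_4) = 1
  [-2/3, -1/9, 8/9] . (h_s_1, h_s_2, h_s_4) = 1

Solving yields:
  h_s_1 = 180/71
  h_s_2 = 297/71
  h_s_4 = 252/71

Starting state is s_2, so the expected hitting time is h_s_2 = 297/71.

Answer: 297/71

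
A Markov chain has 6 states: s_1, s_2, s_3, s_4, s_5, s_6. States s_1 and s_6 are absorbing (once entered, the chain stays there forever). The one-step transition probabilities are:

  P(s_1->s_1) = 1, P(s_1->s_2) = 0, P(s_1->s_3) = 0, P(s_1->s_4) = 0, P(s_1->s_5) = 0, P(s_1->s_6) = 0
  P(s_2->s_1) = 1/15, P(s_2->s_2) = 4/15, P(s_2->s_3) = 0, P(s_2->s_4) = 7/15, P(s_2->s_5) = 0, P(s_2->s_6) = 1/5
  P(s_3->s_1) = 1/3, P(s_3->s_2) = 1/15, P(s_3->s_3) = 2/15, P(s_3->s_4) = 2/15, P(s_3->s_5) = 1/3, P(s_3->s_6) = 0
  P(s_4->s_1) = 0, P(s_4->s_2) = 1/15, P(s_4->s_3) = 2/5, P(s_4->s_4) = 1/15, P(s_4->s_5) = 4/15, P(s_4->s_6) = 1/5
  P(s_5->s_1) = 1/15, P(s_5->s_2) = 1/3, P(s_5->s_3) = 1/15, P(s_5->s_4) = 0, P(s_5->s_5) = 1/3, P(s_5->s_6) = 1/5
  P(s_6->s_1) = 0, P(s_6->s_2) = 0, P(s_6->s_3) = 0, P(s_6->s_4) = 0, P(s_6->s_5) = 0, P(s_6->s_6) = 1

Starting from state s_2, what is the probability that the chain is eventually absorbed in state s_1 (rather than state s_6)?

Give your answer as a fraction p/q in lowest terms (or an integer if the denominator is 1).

Answer: 4436/13649

Derivation:
Let a_i = P(absorbed in s_1 | start in state i).
Boundary conditions: a_s_1 = 1, a_s_6 = 0.
For each transient state i, a_i = sum_j P(i->j) * a_j:
  a_s_2 = 1/15*a_s_1 + 4/15*a_s_2 + 0*a_s_3 + 7/15*a_s_4 + 0*a_s_5 + 1/5*a_s_6
  a_s_3 = 1/3*a_s_1 + 1/15*a_s_2 + 2/15*a_s_3 + 2/15*a_s_4 + 1/3*a_s_5 + 0*a_s_6
  a_s_4 = 0*a_s_1 + 1/15*a_s_2 + 2/5*a_s_3 + 1/15*a_s_4 + 4/15*a_s_5 + 1/5*a_s_6
  a_s_5 = 1/15*a_s_1 + 1/3*a_s_2 + 1/15*a_s_3 + 0*a_s_4 + 1/3*a_s_5 + 1/5*a_s_6

Substituting a_s_1 = 1 and a_s_6 = 0, rearrange to (I - Q) a = r where r[i] = P(i -> s_1):
  [11/15, 0, -7/15, 0] . (a_s_2, a_s_3, a_s_4, a_s_5) = 1/15
  [-1/15, 13/15, -2/15, -1/3] . (a_s_2, a_s_3, a_s_4, a_s_5) = 1/3
  [-1/15, -2/5, 14/15, -4/15] . (a_s_2, a_s_3, a_s_4, a_s_5) = 0
  [-1/3, -1/15, 0, 2/3] . (a_s_2, a_s_3, a_s_4, a_s_5) = 1/15

Solving yields:
  a_s_2 = 4436/13649
  a_s_3 = 8051/13649
  a_s_4 = 5021/13649
  a_s_5 = 4388/13649

Starting state is s_2, so the absorption probability is a_s_2 = 4436/13649.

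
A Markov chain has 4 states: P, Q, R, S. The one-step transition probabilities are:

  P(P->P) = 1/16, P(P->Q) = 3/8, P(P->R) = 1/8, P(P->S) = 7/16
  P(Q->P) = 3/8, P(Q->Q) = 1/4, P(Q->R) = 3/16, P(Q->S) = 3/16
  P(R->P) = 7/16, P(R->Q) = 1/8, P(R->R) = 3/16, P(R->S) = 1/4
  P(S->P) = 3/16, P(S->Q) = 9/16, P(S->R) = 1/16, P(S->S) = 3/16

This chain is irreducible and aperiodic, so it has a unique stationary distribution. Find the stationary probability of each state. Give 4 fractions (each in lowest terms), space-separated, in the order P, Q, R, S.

Answer: 479/1877 649/1877 261/1877 488/1877

Derivation:
The stationary distribution satisfies pi = pi * P, i.e.:
  pi_P = 1/16*pi_P + 3/8*pi_Q + 7/16*pi_R + 3/16*pi_S
  pi_Q = 3/8*pi_P + 1/4*pi_Q + 1/8*pi_R + 9/16*pi_S
  pi_R = 1/8*pi_P + 3/16*pi_Q + 3/16*pi_R + 1/16*pi_S
  pi_S = 7/16*pi_P + 3/16*pi_Q + 1/4*pi_R + 3/16*pi_S
with normalization: pi_P + pi_Q + pi_R + pi_S = 1.

Using the first 3 balance equations plus normalization, the linear system A*pi = b is:
  [-15/16, 3/8, 7/16, 3/16] . pi = 0
  [3/8, -3/4, 1/8, 9/16] . pi = 0
  [1/8, 3/16, -13/16, 1/16] . pi = 0
  [1, 1, 1, 1] . pi = 1

Solving yields:
  pi_P = 479/1877
  pi_Q = 649/1877
  pi_R = 261/1877
  pi_S = 488/1877

Verification (pi * P):
  479/1877*1/16 + 649/1877*3/8 + 261/1877*7/16 + 488/1877*3/16 = 479/1877 = pi_P  (ok)
  479/1877*3/8 + 649/1877*1/4 + 261/1877*1/8 + 488/1877*9/16 = 649/1877 = pi_Q  (ok)
  479/1877*1/8 + 649/1877*3/16 + 261/1877*3/16 + 488/1877*1/16 = 261/1877 = pi_R  (ok)
  479/1877*7/16 + 649/1877*3/16 + 261/1877*1/4 + 488/1877*3/16 = 488/1877 = pi_S  (ok)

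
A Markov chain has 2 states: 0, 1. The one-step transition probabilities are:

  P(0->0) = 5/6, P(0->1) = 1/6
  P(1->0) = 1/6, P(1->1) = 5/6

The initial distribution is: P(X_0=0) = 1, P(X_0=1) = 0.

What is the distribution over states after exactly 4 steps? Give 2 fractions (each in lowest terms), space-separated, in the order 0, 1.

Answer: 97/162 65/162

Derivation:
Propagating the distribution step by step (d_{t+1} = d_t * P):
d_0 = (0=1, 1=0)
  d_1[0] = 1*5/6 + 0*1/6 = 5/6
  d_1[1] = 1*1/6 + 0*5/6 = 1/6
d_1 = (0=5/6, 1=1/6)
  d_2[0] = 5/6*5/6 + 1/6*1/6 = 13/18
  d_2[1] = 5/6*1/6 + 1/6*5/6 = 5/18
d_2 = (0=13/18, 1=5/18)
  d_3[0] = 13/18*5/6 + 5/18*1/6 = 35/54
  d_3[1] = 13/18*1/6 + 5/18*5/6 = 19/54
d_3 = (0=35/54, 1=19/54)
  d_4[0] = 35/54*5/6 + 19/54*1/6 = 97/162
  d_4[1] = 35/54*1/6 + 19/54*5/6 = 65/162
d_4 = (0=97/162, 1=65/162)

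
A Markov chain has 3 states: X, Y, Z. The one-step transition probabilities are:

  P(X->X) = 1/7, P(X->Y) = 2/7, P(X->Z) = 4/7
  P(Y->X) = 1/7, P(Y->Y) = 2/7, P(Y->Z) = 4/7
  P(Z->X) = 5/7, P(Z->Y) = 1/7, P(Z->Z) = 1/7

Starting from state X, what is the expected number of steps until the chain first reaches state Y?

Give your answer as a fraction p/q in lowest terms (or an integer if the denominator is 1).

Let h_i = expected steps to first reach Y from state i.
Boundary: h_Y = 0.
First-step equations for the other states:
  h_X = 1 + 1/7*h_X + 2/7*h_Y + 4/7*h_Z
  h_Z = 1 + 5/7*h_X + 1/7*h_Y + 1/7*h_Z

Substituting h_Y = 0 and rearranging gives the linear system (I - Q) h = 1:
  [6/7, -4/7] . (h_X, h_Z) = 1
  [-5/7, 6/7] . (h_X, h_Z) = 1

Solving yields:
  h_X = 35/8
  h_Z = 77/16

Starting state is X, so the expected hitting time is h_X = 35/8.

Answer: 35/8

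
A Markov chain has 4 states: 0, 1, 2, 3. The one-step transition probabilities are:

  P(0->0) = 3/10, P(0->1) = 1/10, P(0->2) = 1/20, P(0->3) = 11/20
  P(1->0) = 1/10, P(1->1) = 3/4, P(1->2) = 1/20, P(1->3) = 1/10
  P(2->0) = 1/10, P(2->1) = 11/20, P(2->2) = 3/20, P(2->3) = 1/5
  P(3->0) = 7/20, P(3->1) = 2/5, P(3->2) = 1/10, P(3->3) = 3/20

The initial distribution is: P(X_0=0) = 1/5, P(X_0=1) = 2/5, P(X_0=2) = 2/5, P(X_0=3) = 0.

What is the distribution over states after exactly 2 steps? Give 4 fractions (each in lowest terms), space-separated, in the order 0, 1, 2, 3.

Answer: 371/2000 1121/2000 141/2000 367/2000

Derivation:
Propagating the distribution step by step (d_{t+1} = d_t * P):
d_0 = (0=1/5, 1=2/5, 2=2/5, 3=0)
  d_1[0] = 1/5*3/10 + 2/5*1/10 + 2/5*1/10 + 0*7/20 = 7/50
  d_1[1] = 1/5*1/10 + 2/5*3/4 + 2/5*11/20 + 0*2/5 = 27/50
  d_1[2] = 1/5*1/20 + 2/5*1/20 + 2/5*3/20 + 0*1/10 = 9/100
  d_1[3] = 1/5*11/20 + 2/5*1/10 + 2/5*1/5 + 0*3/20 = 23/100
d_1 = (0=7/50, 1=27/50, 2=9/100, 3=23/100)
  d_2[0] = 7/50*3/10 + 27/50*1/10 + 9/100*1/10 + 23/100*7/20 = 371/2000
  d_2[1] = 7/50*1/10 + 27/50*3/4 + 9/100*11/20 + 23/100*2/5 = 1121/2000
  d_2[2] = 7/50*1/20 + 27/50*1/20 + 9/100*3/20 + 23/100*1/10 = 141/2000
  d_2[3] = 7/50*11/20 + 27/50*1/10 + 9/100*1/5 + 23/100*3/20 = 367/2000
d_2 = (0=371/2000, 1=1121/2000, 2=141/2000, 3=367/2000)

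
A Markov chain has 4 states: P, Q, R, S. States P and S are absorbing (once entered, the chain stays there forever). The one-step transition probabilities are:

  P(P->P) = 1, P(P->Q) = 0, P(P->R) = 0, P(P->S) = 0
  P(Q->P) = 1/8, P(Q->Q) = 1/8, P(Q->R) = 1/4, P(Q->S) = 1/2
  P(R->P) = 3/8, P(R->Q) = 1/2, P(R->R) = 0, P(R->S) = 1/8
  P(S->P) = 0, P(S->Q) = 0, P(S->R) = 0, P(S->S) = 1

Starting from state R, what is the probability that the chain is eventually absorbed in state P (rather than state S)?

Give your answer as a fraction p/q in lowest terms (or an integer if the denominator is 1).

Answer: 25/48

Derivation:
Let a_i = P(absorbed in P | start in state i).
Boundary conditions: a_P = 1, a_S = 0.
For each transient state i, a_i = sum_j P(i->j) * a_j:
  a_Q = 1/8*a_P + 1/8*a_Q + 1/4*a_R + 1/2*a_S
  a_R = 3/8*a_P + 1/2*a_Q + 0*a_R + 1/8*a_S

Substituting a_P = 1 and a_S = 0, rearrange to (I - Q) a = r where r[i] = P(i -> P):
  [7/8, -1/4] . (a_Q, a_R) = 1/8
  [-1/2, 1] . (a_Q, a_R) = 3/8

Solving yields:
  a_Q = 7/24
  a_R = 25/48

Starting state is R, so the absorption probability is a_R = 25/48.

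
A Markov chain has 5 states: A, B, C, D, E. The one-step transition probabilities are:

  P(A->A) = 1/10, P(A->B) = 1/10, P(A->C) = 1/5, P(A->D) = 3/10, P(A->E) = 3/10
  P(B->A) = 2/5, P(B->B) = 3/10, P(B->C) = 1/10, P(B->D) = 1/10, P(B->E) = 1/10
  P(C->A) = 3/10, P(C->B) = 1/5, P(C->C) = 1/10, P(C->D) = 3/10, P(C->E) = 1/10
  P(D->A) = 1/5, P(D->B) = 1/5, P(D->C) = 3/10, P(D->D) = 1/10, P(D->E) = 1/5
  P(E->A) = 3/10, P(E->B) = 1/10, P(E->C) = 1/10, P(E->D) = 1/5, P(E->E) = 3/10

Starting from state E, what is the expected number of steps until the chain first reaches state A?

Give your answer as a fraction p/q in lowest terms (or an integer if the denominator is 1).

Let h_i = expected steps to first reach A from state i.
Boundary: h_A = 0.
First-step equations for the other states:
  h_B = 1 + 2/5*h_A + 3/10*h_B + 1/10*h_C + 1/10*h_D + 1/10*h_E
  h_C = 1 + 3/10*h_A + 1/5*h_B + 1/10*h_C + 3/10*h_D + 1/10*h_E
  h_D = 1 + 1/5*h_A + 1/5*h_B + 3/10*h_C + 1/10*h_D + 1/5*h_E
  h_E = 1 + 3/10*h_A + 1/10*h_B + 1/10*h_C + 1/5*h_D + 3/10*h_E

Substituting h_A = 0 and rearranging gives the linear system (I - Q) h = 1:
  [7/10, -1/10, -1/10, -1/10] . (h_B, h_C, h_D, h_E) = 1
  [-1/5, 9/10, -3/10, -1/10] . (h_B, h_C, h_D, h_E) = 1
  [-1/5, -3/10, 9/10, -1/5] . (h_B, h_C, h_D, h_E) = 1
  [-1/10, -1/10, -1/5, 7/10] . (h_B, h_C, h_D, h_E) = 1

Solving yields:
  h_B = 1516/523
  h_C = 1742/523
  h_D = 1888/523
  h_E = 1752/523

Starting state is E, so the expected hitting time is h_E = 1752/523.

Answer: 1752/523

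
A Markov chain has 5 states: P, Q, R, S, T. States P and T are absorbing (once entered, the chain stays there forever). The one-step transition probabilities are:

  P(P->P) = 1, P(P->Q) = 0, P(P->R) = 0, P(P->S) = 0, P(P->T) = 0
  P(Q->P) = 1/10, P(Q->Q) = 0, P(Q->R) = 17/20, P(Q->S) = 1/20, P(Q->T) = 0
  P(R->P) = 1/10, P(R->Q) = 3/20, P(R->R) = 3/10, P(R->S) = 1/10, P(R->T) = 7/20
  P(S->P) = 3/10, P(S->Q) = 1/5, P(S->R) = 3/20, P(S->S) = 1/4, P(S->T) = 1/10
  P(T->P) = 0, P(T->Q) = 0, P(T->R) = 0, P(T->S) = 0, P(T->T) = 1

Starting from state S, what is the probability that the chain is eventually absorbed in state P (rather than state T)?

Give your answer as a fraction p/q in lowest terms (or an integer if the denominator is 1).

Let a_i = P(absorbed in P | start in state i).
Boundary conditions: a_P = 1, a_T = 0.
For each transient state i, a_i = sum_j P(i->j) * a_j:
  a_Q = 1/10*a_P + 0*a_Q + 17/20*a_R + 1/20*a_S + 0*a_T
  a_R = 1/10*a_P + 3/20*a_Q + 3/10*a_R + 1/10*a_S + 7/20*a_T
  a_S = 3/10*a_P + 1/5*a_Q + 3/20*a_R + 1/4*a_S + 1/10*a_T

Substituting a_P = 1 and a_T = 0, rearrange to (I - Q) a = r where r[i] = P(i -> P):
  [1, -17/20, -1/20] . (a_Q, a_R, a_S) = 1/10
  [-3/20, 7/10, -1/10] . (a_Q, a_R, a_S) = 1/10
  [-1/5, -3/20, 3/4] . (a_Q, a_R, a_S) = 3/10

Solving yields:
  a_Q = 202/519
  a_R = 478/1557
  a_S = 880/1557

Starting state is S, so the absorption probability is a_S = 880/1557.

Answer: 880/1557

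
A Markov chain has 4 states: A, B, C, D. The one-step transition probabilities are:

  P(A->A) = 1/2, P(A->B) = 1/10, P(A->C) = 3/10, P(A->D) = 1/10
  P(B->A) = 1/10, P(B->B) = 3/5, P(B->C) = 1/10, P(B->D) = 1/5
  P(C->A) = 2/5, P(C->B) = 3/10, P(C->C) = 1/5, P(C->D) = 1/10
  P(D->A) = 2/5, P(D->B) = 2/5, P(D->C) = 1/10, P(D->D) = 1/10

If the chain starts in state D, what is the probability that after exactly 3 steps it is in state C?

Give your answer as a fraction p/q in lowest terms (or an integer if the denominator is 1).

Answer: 183/1000

Derivation:
Computing P^3 by repeated multiplication:
P^1 =
  A: [1/2, 1/10, 3/10, 1/10]
  B: [1/10, 3/5, 1/10, 1/5]
  C: [2/5, 3/10, 1/5, 1/10]
  D: [2/5, 2/5, 1/10, 1/10]
P^2 =
  A: [21/50, 6/25, 23/100, 11/100]
  B: [23/100, 12/25, 13/100, 4/25]
  C: [7/20, 8/25, 1/5, 13/100]
  D: [8/25, 7/20, 19/100, 7/50]
P^3 =
  A: [37/100, 299/1000, 207/1000, 31/250]
  B: [279/1000, 207/500, 159/1000, 37/250]
  C: [339/1000, 339/1000, 19/100, 33/250]
  D: [327/1000, 71/200, 183/1000, 27/200]

(P^3)[D -> C] = 183/1000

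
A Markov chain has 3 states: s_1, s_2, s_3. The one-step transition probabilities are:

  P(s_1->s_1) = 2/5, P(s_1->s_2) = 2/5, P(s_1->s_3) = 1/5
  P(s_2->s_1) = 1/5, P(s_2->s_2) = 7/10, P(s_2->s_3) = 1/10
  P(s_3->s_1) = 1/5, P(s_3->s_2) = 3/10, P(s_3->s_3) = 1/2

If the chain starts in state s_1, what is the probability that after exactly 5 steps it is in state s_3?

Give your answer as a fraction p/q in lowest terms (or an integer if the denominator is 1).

Computing P^5 by repeated multiplication:
P^1 =
  s_1: [2/5, 2/5, 1/5]
  s_2: [1/5, 7/10, 1/10]
  s_3: [1/5, 3/10, 1/2]
P^2 =
  s_1: [7/25, 1/2, 11/50]
  s_2: [6/25, 3/5, 4/25]
  s_3: [6/25, 11/25, 8/25]
P^3 =
  s_1: [32/125, 66/125, 27/125]
  s_2: [31/125, 141/250, 47/250]
  s_3: [31/125, 1/2, 63/250]
P^4 =
  s_1: [157/625, 671/1250, 53/250]
  s_2: [156/625, 344/625, 1/5]
  s_3: [156/625, 328/625, 141/625]
P^5 =
  s_1: [782/3125, 1687/3125, 656/3125]
  s_2: [781/3125, 3407/6250, 1281/6250]
  s_3: [781/3125, 3343/6250, 269/1250]

(P^5)[s_1 -> s_3] = 656/3125

Answer: 656/3125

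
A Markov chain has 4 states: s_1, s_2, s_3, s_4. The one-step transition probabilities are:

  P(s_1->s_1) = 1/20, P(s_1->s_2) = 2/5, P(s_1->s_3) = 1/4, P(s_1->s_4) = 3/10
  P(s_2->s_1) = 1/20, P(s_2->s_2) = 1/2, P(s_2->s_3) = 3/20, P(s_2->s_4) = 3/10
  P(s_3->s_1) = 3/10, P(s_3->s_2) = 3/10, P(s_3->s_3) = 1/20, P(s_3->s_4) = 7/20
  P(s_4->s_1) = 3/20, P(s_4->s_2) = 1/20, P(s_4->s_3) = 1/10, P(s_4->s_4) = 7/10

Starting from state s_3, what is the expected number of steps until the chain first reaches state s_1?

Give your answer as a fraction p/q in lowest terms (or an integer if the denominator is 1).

Answer: 812/137

Derivation:
Let h_i = expected steps to first reach s_1 from state i.
Boundary: h_s_1 = 0.
First-step equations for the other states:
  h_s_2 = 1 + 1/20*h_s_1 + 1/2*h_s_2 + 3/20*h_s_3 + 3/10*h_s_4
  h_s_3 = 1 + 3/10*h_s_1 + 3/10*h_s_2 + 1/20*h_s_3 + 7/20*h_s_4
  h_s_4 = 1 + 3/20*h_s_1 + 1/20*h_s_2 + 1/10*h_s_3 + 7/10*h_s_4

Substituting h_s_1 = 0 and rearranging gives the linear system (I - Q) h = 1:
  [1/2, -3/20, -3/10] . (h_s_2, h_s_3, h_s_4) = 1
  [-3/10, 19/20, -7/20] . (h_s_2, h_s_3, h_s_4) = 1
  [-1/20, -1/10, 3/10] . (h_s_2, h_s_3, h_s_4) = 1

Solving yields:
  h_s_2 = 1060/137
  h_s_3 = 812/137
  h_s_4 = 904/137

Starting state is s_3, so the expected hitting time is h_s_3 = 812/137.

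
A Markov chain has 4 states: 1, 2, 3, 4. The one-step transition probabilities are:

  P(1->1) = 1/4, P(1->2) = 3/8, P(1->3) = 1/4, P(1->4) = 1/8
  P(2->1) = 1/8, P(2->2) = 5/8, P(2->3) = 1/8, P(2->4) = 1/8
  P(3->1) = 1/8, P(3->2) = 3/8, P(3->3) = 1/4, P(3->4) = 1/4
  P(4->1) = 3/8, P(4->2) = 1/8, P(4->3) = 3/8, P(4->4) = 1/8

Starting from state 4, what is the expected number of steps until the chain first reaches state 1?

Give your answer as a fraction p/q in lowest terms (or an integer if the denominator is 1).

Let h_i = expected steps to first reach 1 from state i.
Boundary: h_1 = 0.
First-step equations for the other states:
  h_2 = 1 + 1/8*h_1 + 5/8*h_2 + 1/8*h_3 + 1/8*h_4
  h_3 = 1 + 1/8*h_1 + 3/8*h_2 + 1/4*h_3 + 1/4*h_4
  h_4 = 1 + 3/8*h_1 + 1/8*h_2 + 3/8*h_3 + 1/8*h_4

Substituting h_1 = 0 and rearranging gives the linear system (I - Q) h = 1:
  [3/8, -1/8, -1/8] . (h_2, h_3, h_4) = 1
  [-3/8, 3/4, -1/4] . (h_2, h_3, h_4) = 1
  [-1/8, -3/8, 7/8] . (h_2, h_3, h_4) = 1

Solving yields:
  h_2 = 216/35
  h_3 = 208/35
  h_4 = 32/7

Starting state is 4, so the expected hitting time is h_4 = 32/7.

Answer: 32/7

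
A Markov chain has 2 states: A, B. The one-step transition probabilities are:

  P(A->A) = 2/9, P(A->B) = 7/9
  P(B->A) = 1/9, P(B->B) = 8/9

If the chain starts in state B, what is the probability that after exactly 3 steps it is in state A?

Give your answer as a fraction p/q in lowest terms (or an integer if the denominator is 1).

Computing P^3 by repeated multiplication:
P^1 =
  A: [2/9, 7/9]
  B: [1/9, 8/9]
P^2 =
  A: [11/81, 70/81]
  B: [10/81, 71/81]
P^3 =
  A: [92/729, 637/729]
  B: [91/729, 638/729]

(P^3)[B -> A] = 91/729

Answer: 91/729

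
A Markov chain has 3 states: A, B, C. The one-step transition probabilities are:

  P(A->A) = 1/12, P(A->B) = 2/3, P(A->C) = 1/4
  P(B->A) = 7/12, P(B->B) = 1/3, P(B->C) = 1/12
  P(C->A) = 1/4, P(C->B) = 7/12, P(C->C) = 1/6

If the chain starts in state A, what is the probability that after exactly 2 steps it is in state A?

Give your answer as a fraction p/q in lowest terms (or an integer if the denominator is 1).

Answer: 11/24

Derivation:
Computing P^2 by repeated multiplication:
P^1 =
  A: [1/12, 2/3, 1/4]
  B: [7/12, 1/3, 1/12]
  C: [1/4, 7/12, 1/6]
P^2 =
  A: [11/24, 61/144, 17/144]
  B: [19/72, 79/144, 3/16]
  C: [29/72, 11/24, 5/36]

(P^2)[A -> A] = 11/24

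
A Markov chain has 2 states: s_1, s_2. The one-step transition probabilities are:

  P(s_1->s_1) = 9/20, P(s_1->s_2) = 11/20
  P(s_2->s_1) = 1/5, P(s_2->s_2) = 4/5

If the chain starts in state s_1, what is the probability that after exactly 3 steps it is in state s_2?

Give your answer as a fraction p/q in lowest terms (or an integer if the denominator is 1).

Computing P^3 by repeated multiplication:
P^1 =
  s_1: [9/20, 11/20]
  s_2: [1/5, 4/5]
P^2 =
  s_1: [5/16, 11/16]
  s_2: [1/4, 3/4]
P^3 =
  s_1: [89/320, 231/320]
  s_2: [21/80, 59/80]

(P^3)[s_1 -> s_2] = 231/320

Answer: 231/320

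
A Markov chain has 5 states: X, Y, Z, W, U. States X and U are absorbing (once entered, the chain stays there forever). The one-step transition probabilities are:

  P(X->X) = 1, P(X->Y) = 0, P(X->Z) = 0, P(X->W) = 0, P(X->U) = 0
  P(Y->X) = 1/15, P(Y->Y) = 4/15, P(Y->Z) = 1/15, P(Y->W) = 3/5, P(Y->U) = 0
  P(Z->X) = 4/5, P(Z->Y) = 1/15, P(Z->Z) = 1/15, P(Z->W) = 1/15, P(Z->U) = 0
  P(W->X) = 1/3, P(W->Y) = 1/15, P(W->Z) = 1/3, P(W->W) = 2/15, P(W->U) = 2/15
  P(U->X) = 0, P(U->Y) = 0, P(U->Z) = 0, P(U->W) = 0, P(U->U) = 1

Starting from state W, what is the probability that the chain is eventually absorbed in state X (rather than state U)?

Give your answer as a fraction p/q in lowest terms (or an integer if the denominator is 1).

Let a_i = P(absorbed in X | start in state i).
Boundary conditions: a_X = 1, a_U = 0.
For each transient state i, a_i = sum_j P(i->j) * a_j:
  a_Y = 1/15*a_X + 4/15*a_Y + 1/15*a_Z + 3/5*a_W + 0*a_U
  a_Z = 4/5*a_X + 1/15*a_Y + 1/15*a_Z + 1/15*a_W + 0*a_U
  a_W = 1/3*a_X + 1/15*a_Y + 1/3*a_Z + 2/15*a_W + 2/15*a_U

Substituting a_X = 1 and a_U = 0, rearrange to (I - Q) a = r where r[i] = P(i -> X):
  [11/15, -1/15, -3/5] . (a_Y, a_Z, a_W) = 1/15
  [-1/15, 14/15, -1/15] . (a_Y, a_Z, a_W) = 4/5
  [-1/15, -1/3, 13/15] . (a_Y, a_Z, a_W) = 1/3

Solving yields:
  a_Y = 754/881
  a_Z = 861/881
  a_W = 728/881

Starting state is W, so the absorption probability is a_W = 728/881.

Answer: 728/881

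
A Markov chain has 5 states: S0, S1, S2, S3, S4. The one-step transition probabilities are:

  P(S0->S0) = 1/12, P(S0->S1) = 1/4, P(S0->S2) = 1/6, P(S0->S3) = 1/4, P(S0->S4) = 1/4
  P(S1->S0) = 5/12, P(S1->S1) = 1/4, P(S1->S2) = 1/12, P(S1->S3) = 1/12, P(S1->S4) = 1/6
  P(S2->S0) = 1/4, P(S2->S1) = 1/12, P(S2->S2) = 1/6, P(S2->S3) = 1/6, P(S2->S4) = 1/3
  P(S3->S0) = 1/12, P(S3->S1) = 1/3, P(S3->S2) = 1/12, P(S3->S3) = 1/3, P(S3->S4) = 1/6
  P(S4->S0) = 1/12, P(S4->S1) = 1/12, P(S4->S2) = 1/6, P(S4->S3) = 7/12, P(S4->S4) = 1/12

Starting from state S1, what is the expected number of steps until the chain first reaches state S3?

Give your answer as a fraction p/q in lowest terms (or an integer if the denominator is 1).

Answer: 14016/3253

Derivation:
Let h_i = expected steps to first reach S3 from state i.
Boundary: h_S3 = 0.
First-step equations for the other states:
  h_S0 = 1 + 1/12*h_S0 + 1/4*h_S1 + 1/6*h_S2 + 1/4*h_S3 + 1/4*h_S4
  h_S1 = 1 + 5/12*h_S0 + 1/4*h_S1 + 1/12*h_S2 + 1/12*h_S3 + 1/6*h_S4
  h_S2 = 1 + 1/4*h_S0 + 1/12*h_S1 + 1/6*h_S2 + 1/6*h_S3 + 1/3*h_S4
  h_S4 = 1 + 1/12*h_S0 + 1/12*h_S1 + 1/6*h_S2 + 7/12*h_S3 + 1/12*h_S4

Substituting h_S3 = 0 and rearranging gives the linear system (I - Q) h = 1:
  [11/12, -1/4, -1/6, -1/4] . (h_S0, h_S1, h_S2, h_S4) = 1
  [-5/12, 3/4, -1/12, -1/6] . (h_S0, h_S1, h_S2, h_S4) = 1
  [-1/4, -1/12, 5/6, -1/3] . (h_S0, h_S1, h_S2, h_S4) = 1
  [-1/12, -1/12, -1/6, 11/12] . (h_S0, h_S1, h_S2, h_S4) = 1

Solving yields:
  h_S0 = 11772/3253
  h_S1 = 14016/3253
  h_S2 = 12072/3253
  h_S4 = 8088/3253

Starting state is S1, so the expected hitting time is h_S1 = 14016/3253.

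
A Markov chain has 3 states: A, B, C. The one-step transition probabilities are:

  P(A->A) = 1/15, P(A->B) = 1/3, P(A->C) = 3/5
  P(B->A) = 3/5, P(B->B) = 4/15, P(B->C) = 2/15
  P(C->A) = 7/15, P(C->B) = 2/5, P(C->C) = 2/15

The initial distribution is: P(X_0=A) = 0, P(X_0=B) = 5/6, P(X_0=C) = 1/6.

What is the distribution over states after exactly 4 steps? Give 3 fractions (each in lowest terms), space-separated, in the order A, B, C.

Propagating the distribution step by step (d_{t+1} = d_t * P):
d_0 = (A=0, B=5/6, C=1/6)
  d_1[A] = 0*1/15 + 5/6*3/5 + 1/6*7/15 = 26/45
  d_1[B] = 0*1/3 + 5/6*4/15 + 1/6*2/5 = 13/45
  d_1[C] = 0*3/5 + 5/6*2/15 + 1/6*2/15 = 2/15
d_1 = (A=26/45, B=13/45, C=2/15)
  d_2[A] = 26/45*1/15 + 13/45*3/5 + 2/15*7/15 = 37/135
  d_2[B] = 26/45*1/3 + 13/45*4/15 + 2/15*2/5 = 218/675
  d_2[C] = 26/45*3/5 + 13/45*2/15 + 2/15*2/15 = 272/675
d_2 = (A=37/135, B=218/675, C=272/675)
  d_3[A] = 37/135*1/15 + 218/675*3/5 + 272/675*7/15 = 4051/10125
  d_3[B] = 37/135*1/3 + 218/675*4/15 + 272/675*2/5 = 127/375
  d_3[C] = 37/135*3/5 + 218/675*2/15 + 272/675*2/15 = 529/2025
d_3 = (A=4051/10125, B=127/375, C=529/2025)
  d_4[A] = 4051/10125*1/15 + 127/375*3/5 + 529/2025*7/15 = 17809/50625
  d_4[B] = 4051/10125*1/3 + 127/375*4/15 + 529/2025*2/5 = 49841/151875
  d_4[C] = 4051/10125*3/5 + 127/375*2/15 + 529/2025*2/15 = 48607/151875
d_4 = (A=17809/50625, B=49841/151875, C=48607/151875)

Answer: 17809/50625 49841/151875 48607/151875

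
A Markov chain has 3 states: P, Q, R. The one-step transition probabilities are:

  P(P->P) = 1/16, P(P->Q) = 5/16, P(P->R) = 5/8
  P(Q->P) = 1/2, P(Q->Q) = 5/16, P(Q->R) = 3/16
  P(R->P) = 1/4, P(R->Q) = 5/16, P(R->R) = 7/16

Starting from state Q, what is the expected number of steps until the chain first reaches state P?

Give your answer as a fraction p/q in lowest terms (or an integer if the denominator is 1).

Let h_i = expected steps to first reach P from state i.
Boundary: h_P = 0.
First-step equations for the other states:
  h_Q = 1 + 1/2*h_P + 5/16*h_Q + 3/16*h_R
  h_R = 1 + 1/4*h_P + 5/16*h_Q + 7/16*h_R

Substituting h_P = 0 and rearranging gives the linear system (I - Q) h = 1:
  [11/16, -3/16] . (h_Q, h_R) = 1
  [-5/16, 9/16] . (h_Q, h_R) = 1

Solving yields:
  h_Q = 16/7
  h_R = 64/21

Starting state is Q, so the expected hitting time is h_Q = 16/7.

Answer: 16/7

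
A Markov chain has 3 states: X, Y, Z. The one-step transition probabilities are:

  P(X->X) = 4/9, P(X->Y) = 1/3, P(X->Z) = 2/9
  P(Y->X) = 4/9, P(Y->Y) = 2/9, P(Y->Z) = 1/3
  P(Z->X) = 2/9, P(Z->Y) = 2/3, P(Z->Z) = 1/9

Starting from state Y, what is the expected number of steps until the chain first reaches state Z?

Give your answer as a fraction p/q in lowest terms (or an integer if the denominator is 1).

Answer: 81/23

Derivation:
Let h_i = expected steps to first reach Z from state i.
Boundary: h_Z = 0.
First-step equations for the other states:
  h_X = 1 + 4/9*h_X + 1/3*h_Y + 2/9*h_Z
  h_Y = 1 + 4/9*h_X + 2/9*h_Y + 1/3*h_Z

Substituting h_Z = 0 and rearranging gives the linear system (I - Q) h = 1:
  [5/9, -1/3] . (h_X, h_Y) = 1
  [-4/9, 7/9] . (h_X, h_Y) = 1

Solving yields:
  h_X = 90/23
  h_Y = 81/23

Starting state is Y, so the expected hitting time is h_Y = 81/23.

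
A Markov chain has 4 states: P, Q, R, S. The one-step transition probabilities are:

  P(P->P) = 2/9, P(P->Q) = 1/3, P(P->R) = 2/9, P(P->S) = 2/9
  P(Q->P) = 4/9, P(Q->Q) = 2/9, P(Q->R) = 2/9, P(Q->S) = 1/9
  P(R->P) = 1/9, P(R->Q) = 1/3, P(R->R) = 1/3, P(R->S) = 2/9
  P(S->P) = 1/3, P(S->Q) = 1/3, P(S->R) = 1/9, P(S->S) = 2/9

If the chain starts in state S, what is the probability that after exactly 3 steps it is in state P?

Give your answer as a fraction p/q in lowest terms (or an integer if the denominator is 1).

Computing P^3 by repeated multiplication:
P^1 =
  P: [2/9, 1/3, 2/9, 2/9]
  Q: [4/9, 2/9, 2/9, 1/9]
  R: [1/9, 1/3, 1/3, 2/9]
  S: [1/3, 1/3, 1/9, 2/9]
P^2 =
  P: [8/27, 8/27, 2/9, 5/27]
  Q: [7/27, 25/81, 19/81, 16/81]
  R: [23/81, 8/27, 19/81, 5/27]
  S: [25/81, 8/27, 17/81, 5/27]
P^3 =
  P: [23/81, 73/243, 55/243, 46/243]
  Q: [209/729, 218/729, 55/243, 137/729]
  R: [206/729, 73/243, 166/729, 46/243]
  S: [208/729, 73/243, 164/729, 46/243]

(P^3)[S -> P] = 208/729

Answer: 208/729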